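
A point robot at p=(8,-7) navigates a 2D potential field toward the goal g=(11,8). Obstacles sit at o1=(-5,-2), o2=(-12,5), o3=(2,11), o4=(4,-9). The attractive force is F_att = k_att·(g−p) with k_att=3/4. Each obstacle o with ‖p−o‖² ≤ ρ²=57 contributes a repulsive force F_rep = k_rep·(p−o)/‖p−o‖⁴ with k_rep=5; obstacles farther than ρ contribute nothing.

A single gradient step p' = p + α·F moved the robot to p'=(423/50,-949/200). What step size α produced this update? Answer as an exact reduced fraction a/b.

F_att = 3/4·(g−p) = 3/4·(3,15) = (2.2500,11.2500)
o1: d²=194 > ρ²=57 → inactive
o2: d²=544 > ρ²=57 → inactive
o3: d²=360 > ρ²=57 → inactive
o4: d²=20 ≤ ρ²=57; F_rep = 5·(4,2)/20² = (0.0500,0.0250)
F = F_att + ΣF_rep = (2.3000,11.2750)
Δp = p'−p = (0.4600,2.2550); α = Δx/Fx = (23/50) / (23/10) = 1/5
check: Δy/Fy = (451/200) / (451/40) = 1/5 ✓

α = 1/5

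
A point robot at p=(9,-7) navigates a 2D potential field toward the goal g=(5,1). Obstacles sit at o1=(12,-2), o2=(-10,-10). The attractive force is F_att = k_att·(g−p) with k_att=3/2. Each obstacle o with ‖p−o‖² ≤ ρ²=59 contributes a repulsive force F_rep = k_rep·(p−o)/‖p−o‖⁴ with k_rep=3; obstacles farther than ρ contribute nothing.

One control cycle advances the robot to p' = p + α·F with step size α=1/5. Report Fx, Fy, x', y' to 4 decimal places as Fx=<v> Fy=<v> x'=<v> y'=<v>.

F_att = 3/2·(g−p) = 3/2·(-4,8) = (-6.0000,12.0000)
o1: d²=34 ≤ ρ²=59; F_rep = 3·(-3,-5)/34² = (-0.0078,-0.0130)
o2: d²=370 > ρ²=59 → inactive
F = F_att + ΣF_rep = (-6.0078,11.9870)
p' = p + 1/5·F = (7.7984,-4.6026)

Fx=-6.0078 Fy=11.9870 x'=7.7984 y'=-4.6026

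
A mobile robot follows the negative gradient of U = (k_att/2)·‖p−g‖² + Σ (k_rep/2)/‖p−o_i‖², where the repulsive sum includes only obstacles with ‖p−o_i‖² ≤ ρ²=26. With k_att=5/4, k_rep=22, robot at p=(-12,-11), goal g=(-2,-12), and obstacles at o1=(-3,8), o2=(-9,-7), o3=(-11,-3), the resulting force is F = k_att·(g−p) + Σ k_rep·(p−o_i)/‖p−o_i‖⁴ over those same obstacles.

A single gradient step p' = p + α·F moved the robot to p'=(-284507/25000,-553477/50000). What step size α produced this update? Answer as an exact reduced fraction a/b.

F_att = 5/4·(g−p) = 5/4·(10,-1) = (12.5000,-1.2500)
o1: d²=442 > ρ²=26 → inactive
o2: d²=25 ≤ ρ²=26; F_rep = 22·(-3,-4)/25² = (-0.1056,-0.1408)
o3: d²=65 > ρ²=26 → inactive
F = F_att + ΣF_rep = (12.3944,-1.3908)
Δp = p'−p = (0.6197,-0.0695); α = Δx/Fx = (15493/25000) / (15493/1250) = 1/20
check: Δy/Fy = (-3477/50000) / (-3477/2500) = 1/20 ✓

α = 1/20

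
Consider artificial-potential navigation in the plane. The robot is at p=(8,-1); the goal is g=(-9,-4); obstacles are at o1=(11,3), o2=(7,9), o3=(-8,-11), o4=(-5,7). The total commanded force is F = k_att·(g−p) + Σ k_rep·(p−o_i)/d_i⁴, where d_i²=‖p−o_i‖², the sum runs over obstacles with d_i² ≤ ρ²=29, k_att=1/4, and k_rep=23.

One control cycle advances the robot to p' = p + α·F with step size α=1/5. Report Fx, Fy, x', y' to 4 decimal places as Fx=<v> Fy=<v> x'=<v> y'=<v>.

Fx=-4.3604 Fy=-0.8972 x'=7.1279 y'=-1.1794

F_att = 1/4·(g−p) = 1/4·(-17,-3) = (-4.2500,-0.7500)
o1: d²=25 ≤ ρ²=29; F_rep = 23·(-3,-4)/25² = (-0.1104,-0.1472)
o2: d²=101 > ρ²=29 → inactive
o3: d²=356 > ρ²=29 → inactive
o4: d²=233 > ρ²=29 → inactive
F = F_att + ΣF_rep = (-4.3604,-0.8972)
p' = p + 1/5·F = (7.1279,-1.1794)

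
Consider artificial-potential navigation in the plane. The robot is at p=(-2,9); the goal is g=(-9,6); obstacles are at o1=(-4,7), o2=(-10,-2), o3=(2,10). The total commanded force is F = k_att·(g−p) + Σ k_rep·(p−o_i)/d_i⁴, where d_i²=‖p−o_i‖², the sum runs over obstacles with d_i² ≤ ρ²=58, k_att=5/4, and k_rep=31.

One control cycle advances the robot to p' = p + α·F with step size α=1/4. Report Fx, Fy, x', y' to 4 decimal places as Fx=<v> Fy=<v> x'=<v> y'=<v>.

Fx=-8.2103 Fy=-2.8885 x'=-4.0526 y'=8.2779

F_att = 5/4·(g−p) = 5/4·(-7,-3) = (-8.7500,-3.7500)
o1: d²=8 ≤ ρ²=58; F_rep = 31·(2,2)/8² = (0.9688,0.9688)
o2: d²=185 > ρ²=58 → inactive
o3: d²=17 ≤ ρ²=58; F_rep = 31·(-4,-1)/17² = (-0.4291,-0.1073)
F = F_att + ΣF_rep = (-8.2103,-2.8885)
p' = p + 1/4·F = (-4.0526,8.2779)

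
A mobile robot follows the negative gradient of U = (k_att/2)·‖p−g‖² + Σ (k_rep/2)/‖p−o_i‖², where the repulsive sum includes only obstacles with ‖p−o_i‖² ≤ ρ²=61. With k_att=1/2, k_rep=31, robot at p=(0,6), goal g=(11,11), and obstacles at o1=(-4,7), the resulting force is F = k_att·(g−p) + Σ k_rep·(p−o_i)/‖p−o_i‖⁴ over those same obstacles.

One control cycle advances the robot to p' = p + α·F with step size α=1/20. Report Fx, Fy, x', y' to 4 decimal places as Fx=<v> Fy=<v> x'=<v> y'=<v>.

F_att = 1/2·(g−p) = 1/2·(11,5) = (5.5000,2.5000)
o1: d²=17 ≤ ρ²=61; F_rep = 31·(4,-1)/17² = (0.4291,-0.1073)
F = F_att + ΣF_rep = (5.9291,2.3927)
p' = p + 1/20·F = (0.2965,6.1196)

Fx=5.9291 Fy=2.3927 x'=0.2965 y'=6.1196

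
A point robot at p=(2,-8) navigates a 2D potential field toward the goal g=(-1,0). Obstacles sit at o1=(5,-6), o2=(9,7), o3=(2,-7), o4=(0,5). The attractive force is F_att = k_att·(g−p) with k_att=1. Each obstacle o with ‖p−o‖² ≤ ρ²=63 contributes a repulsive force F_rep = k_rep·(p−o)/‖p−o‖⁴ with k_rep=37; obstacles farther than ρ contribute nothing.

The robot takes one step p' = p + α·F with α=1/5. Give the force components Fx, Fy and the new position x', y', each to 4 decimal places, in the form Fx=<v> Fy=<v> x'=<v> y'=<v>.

F_att = 1·(g−p) = 1·(-3,8) = (-3.0000,8.0000)
o1: d²=13 ≤ ρ²=63; F_rep = 37·(-3,-2)/13² = (-0.6568,-0.4379)
o2: d²=274 > ρ²=63 → inactive
o3: d²=1 ≤ ρ²=63; F_rep = 37·(0,-1)/1² = (0.0000,-37.0000)
o4: d²=173 > ρ²=63 → inactive
F = F_att + ΣF_rep = (-3.6568,-29.4379)
p' = p + 1/5·F = (1.2686,-13.8876)

Fx=-3.6568 Fy=-29.4379 x'=1.2686 y'=-13.8876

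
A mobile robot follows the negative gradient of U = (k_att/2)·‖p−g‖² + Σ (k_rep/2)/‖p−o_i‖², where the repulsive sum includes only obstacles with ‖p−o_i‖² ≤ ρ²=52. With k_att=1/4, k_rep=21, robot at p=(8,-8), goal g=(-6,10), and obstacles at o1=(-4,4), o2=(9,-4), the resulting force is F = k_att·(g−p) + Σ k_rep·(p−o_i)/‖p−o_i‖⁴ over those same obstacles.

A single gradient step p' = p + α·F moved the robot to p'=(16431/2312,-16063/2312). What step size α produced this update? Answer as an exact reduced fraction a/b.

α = 1/4

F_att = 1/4·(g−p) = 1/4·(-14,18) = (-3.5000,4.5000)
o1: d²=288 > ρ²=52 → inactive
o2: d²=17 ≤ ρ²=52; F_rep = 21·(-1,-4)/17² = (-0.0727,-0.2907)
F = F_att + ΣF_rep = (-3.5727,4.2093)
Δp = p'−p = (-0.8932,1.0523); α = Δx/Fx = (-2065/2312) / (-2065/578) = 1/4
check: Δy/Fy = (2433/2312) / (2433/578) = 1/4 ✓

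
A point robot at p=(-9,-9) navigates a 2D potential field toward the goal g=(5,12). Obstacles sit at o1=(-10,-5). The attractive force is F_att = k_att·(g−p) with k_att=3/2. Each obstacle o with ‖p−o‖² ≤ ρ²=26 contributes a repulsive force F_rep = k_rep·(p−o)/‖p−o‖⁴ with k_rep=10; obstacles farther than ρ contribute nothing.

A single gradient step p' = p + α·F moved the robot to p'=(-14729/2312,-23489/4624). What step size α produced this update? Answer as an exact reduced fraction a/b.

F_att = 3/2·(g−p) = 3/2·(14,21) = (21.0000,31.5000)
o1: d²=17 ≤ ρ²=26; F_rep = 10·(1,-4)/17² = (0.0346,-0.1384)
F = F_att + ΣF_rep = (21.0346,31.3616)
Δp = p'−p = (2.6293,3.9202); α = Δx/Fx = (6079/2312) / (6079/289) = 1/8
check: Δy/Fy = (18127/4624) / (18127/578) = 1/8 ✓

α = 1/8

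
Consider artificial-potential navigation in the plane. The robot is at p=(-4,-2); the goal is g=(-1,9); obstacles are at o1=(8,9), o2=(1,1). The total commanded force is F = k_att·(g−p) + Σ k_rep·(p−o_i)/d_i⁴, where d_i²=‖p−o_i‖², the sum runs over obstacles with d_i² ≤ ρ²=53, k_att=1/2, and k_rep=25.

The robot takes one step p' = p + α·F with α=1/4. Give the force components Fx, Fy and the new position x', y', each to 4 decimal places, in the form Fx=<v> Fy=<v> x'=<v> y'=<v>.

F_att = 1/2·(g−p) = 1/2·(3,11) = (1.5000,5.5000)
o1: d²=265 > ρ²=53 → inactive
o2: d²=34 ≤ ρ²=53; F_rep = 25·(-5,-3)/34² = (-0.1081,-0.0649)
F = F_att + ΣF_rep = (1.3919,5.4351)
p' = p + 1/4·F = (-3.6520,-0.6412)

Fx=1.3919 Fy=5.4351 x'=-3.6520 y'=-0.6412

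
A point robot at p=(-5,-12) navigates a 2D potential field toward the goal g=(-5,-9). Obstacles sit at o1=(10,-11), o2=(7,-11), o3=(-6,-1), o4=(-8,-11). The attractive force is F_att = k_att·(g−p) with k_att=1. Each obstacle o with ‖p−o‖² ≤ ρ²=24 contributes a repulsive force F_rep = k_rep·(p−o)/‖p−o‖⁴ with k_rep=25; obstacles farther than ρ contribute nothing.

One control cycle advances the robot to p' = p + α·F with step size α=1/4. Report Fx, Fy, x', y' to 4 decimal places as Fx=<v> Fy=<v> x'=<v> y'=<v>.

F_att = 1·(g−p) = 1·(0,3) = (0.0000,3.0000)
o1: d²=226 > ρ²=24 → inactive
o2: d²=145 > ρ²=24 → inactive
o3: d²=122 > ρ²=24 → inactive
o4: d²=10 ≤ ρ²=24; F_rep = 25·(3,-1)/10² = (0.7500,-0.2500)
F = F_att + ΣF_rep = (0.7500,2.7500)
p' = p + 1/4·F = (-4.8125,-11.3125)

Fx=0.7500 Fy=2.7500 x'=-4.8125 y'=-11.3125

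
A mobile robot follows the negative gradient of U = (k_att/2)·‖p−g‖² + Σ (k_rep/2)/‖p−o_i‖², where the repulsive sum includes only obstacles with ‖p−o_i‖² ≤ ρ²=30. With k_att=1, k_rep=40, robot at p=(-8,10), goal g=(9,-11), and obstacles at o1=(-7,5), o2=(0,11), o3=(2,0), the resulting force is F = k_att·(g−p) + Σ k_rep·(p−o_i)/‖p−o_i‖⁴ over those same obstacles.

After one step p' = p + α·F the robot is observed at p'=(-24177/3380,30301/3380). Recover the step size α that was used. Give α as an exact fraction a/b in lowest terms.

α = 1/20

F_att = 1·(g−p) = 1·(17,-21) = (17.0000,-21.0000)
o1: d²=26 ≤ ρ²=30; F_rep = 40·(-1,5)/26² = (-0.0592,0.2959)
o2: d²=65 > ρ²=30 → inactive
o3: d²=200 > ρ²=30 → inactive
F = F_att + ΣF_rep = (16.9408,-20.7041)
Δp = p'−p = (0.8470,-1.0352); α = Δx/Fx = (2863/3380) / (2863/169) = 1/20
check: Δy/Fy = (-3499/3380) / (-3499/169) = 1/20 ✓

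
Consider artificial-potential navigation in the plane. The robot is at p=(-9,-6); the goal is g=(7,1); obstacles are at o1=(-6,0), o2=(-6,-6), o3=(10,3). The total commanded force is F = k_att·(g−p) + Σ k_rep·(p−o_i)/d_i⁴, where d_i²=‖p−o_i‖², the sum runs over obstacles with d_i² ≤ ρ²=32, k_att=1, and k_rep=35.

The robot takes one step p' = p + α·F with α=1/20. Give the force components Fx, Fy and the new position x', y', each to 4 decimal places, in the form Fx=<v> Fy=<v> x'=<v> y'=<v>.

Fx=14.7037 Fy=7.0000 x'=-8.2648 y'=-5.6500

F_att = 1·(g−p) = 1·(16,7) = (16.0000,7.0000)
o1: d²=45 > ρ²=32 → inactive
o2: d²=9 ≤ ρ²=32; F_rep = 35·(-3,0)/9² = (-1.2963,0.0000)
o3: d²=442 > ρ²=32 → inactive
F = F_att + ΣF_rep = (14.7037,7.0000)
p' = p + 1/20·F = (-8.2648,-5.6500)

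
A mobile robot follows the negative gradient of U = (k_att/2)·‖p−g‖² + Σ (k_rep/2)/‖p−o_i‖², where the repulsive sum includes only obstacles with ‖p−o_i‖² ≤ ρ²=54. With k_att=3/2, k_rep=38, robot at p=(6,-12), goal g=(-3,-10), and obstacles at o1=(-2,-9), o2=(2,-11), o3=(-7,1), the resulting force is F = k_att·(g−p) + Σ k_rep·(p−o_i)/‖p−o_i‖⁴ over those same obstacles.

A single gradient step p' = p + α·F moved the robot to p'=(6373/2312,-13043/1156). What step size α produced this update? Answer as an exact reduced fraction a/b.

α = 1/4

F_att = 3/2·(g−p) = 3/2·(-9,2) = (-13.5000,3.0000)
o1: d²=73 > ρ²=54 → inactive
o2: d²=17 ≤ ρ²=54; F_rep = 38·(4,-1)/17² = (0.5260,-0.1315)
o3: d²=338 > ρ²=54 → inactive
F = F_att + ΣF_rep = (-12.9740,2.8685)
Δp = p'−p = (-3.2435,0.7171); α = Δx/Fx = (-7499/2312) / (-7499/578) = 1/4
check: Δy/Fy = (829/1156) / (829/289) = 1/4 ✓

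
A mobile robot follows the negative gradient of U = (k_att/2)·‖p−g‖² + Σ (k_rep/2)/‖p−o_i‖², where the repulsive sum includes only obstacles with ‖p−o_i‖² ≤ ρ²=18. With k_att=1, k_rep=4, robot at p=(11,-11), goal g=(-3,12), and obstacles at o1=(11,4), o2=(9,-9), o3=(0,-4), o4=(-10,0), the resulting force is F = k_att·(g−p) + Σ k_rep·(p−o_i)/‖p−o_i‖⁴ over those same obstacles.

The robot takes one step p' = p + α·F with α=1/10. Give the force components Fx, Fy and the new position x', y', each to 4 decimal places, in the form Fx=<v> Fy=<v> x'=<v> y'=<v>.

F_att = 1·(g−p) = 1·(-14,23) = (-14.0000,23.0000)
o1: d²=225 > ρ²=18 → inactive
o2: d²=8 ≤ ρ²=18; F_rep = 4·(2,-2)/8² = (0.1250,-0.1250)
o3: d²=170 > ρ²=18 → inactive
o4: d²=562 > ρ²=18 → inactive
F = F_att + ΣF_rep = (-13.8750,22.8750)
p' = p + 1/10·F = (9.6125,-8.7125)

Fx=-13.8750 Fy=22.8750 x'=9.6125 y'=-8.7125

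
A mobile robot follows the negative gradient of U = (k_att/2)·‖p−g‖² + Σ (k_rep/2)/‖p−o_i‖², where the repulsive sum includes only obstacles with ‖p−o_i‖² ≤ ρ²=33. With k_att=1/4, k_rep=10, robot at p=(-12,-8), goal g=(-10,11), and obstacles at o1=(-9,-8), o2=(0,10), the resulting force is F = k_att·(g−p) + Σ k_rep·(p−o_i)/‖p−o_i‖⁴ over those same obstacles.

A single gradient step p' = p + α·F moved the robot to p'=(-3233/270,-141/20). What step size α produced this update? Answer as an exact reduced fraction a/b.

α = 1/5

F_att = 1/4·(g−p) = 1/4·(2,19) = (0.5000,4.7500)
o1: d²=9 ≤ ρ²=33; F_rep = 10·(-3,0)/9² = (-0.3704,0.0000)
o2: d²=468 > ρ²=33 → inactive
F = F_att + ΣF_rep = (0.1296,4.7500)
Δp = p'−p = (0.0259,0.9500); α = Δx/Fx = (7/270) / (7/54) = 1/5
check: Δy/Fy = (19/20) / (19/4) = 1/5 ✓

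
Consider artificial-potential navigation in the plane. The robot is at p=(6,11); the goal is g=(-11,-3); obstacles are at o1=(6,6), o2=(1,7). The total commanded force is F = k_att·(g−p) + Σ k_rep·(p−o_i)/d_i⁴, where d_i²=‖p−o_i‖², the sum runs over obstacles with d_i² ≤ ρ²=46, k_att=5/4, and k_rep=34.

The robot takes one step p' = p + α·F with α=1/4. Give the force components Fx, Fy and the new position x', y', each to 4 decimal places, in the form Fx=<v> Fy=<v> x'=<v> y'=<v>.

Fx=-21.1489 Fy=-17.1471 x'=0.7128 y'=6.7132

F_att = 5/4·(g−p) = 5/4·(-17,-14) = (-21.2500,-17.5000)
o1: d²=25 ≤ ρ²=46; F_rep = 34·(0,5)/25² = (0.0000,0.2720)
o2: d²=41 ≤ ρ²=46; F_rep = 34·(5,4)/41² = (0.1011,0.0809)
F = F_att + ΣF_rep = (-21.1489,-17.1471)
p' = p + 1/4·F = (0.7128,6.7132)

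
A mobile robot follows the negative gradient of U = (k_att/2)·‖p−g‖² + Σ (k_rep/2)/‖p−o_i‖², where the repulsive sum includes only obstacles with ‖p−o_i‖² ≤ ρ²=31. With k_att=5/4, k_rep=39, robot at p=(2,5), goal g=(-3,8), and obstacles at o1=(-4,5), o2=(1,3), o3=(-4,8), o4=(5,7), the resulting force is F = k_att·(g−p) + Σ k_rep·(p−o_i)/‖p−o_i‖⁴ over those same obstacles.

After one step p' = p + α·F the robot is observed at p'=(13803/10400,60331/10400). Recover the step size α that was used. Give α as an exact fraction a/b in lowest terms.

α = 1/8

F_att = 5/4·(g−p) = 5/4·(-5,3) = (-6.2500,3.7500)
o1: d²=36 > ρ²=31 → inactive
o2: d²=5 ≤ ρ²=31; F_rep = 39·(1,2)/5² = (1.5600,3.1200)
o3: d²=45 > ρ²=31 → inactive
o4: d²=13 ≤ ρ²=31; F_rep = 39·(-3,-2)/13² = (-0.6923,-0.4615)
F = F_att + ΣF_rep = (-5.3823,6.4085)
Δp = p'−p = (-0.6728,0.8011); α = Δx/Fx = (-6997/10400) / (-6997/1300) = 1/8
check: Δy/Fy = (8331/10400) / (8331/1300) = 1/8 ✓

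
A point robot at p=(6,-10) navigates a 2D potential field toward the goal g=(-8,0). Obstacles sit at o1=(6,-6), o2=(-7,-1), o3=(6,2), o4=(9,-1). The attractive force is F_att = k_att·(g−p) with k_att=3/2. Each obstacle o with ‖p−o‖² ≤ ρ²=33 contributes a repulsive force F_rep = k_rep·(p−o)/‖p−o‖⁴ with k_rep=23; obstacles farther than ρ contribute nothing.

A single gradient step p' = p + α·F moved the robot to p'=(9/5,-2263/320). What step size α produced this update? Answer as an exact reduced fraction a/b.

α = 1/5

F_att = 3/2·(g−p) = 3/2·(-14,10) = (-21.0000,15.0000)
o1: d²=16 ≤ ρ²=33; F_rep = 23·(0,-4)/16² = (0.0000,-0.3594)
o2: d²=250 > ρ²=33 → inactive
o3: d²=144 > ρ²=33 → inactive
o4: d²=90 > ρ²=33 → inactive
F = F_att + ΣF_rep = (-21.0000,14.6406)
Δp = p'−p = (-4.2000,2.9281); α = Δx/Fx = (-21/5) / (-21) = 1/5
check: Δy/Fy = (937/320) / (937/64) = 1/5 ✓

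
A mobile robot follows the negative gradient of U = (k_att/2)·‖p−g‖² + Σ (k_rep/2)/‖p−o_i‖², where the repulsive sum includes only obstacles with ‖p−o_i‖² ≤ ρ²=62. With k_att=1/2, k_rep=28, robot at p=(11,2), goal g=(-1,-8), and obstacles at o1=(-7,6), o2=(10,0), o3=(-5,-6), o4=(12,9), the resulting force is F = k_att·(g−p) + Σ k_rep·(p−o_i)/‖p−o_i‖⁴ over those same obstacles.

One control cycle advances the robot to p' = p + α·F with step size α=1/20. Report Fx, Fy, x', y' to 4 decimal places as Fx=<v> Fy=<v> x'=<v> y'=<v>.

Fx=-4.8912 Fy=-2.8384 x'=10.7554 y'=1.8581

F_att = 1/2·(g−p) = 1/2·(-12,-10) = (-6.0000,-5.0000)
o1: d²=340 > ρ²=62 → inactive
o2: d²=5 ≤ ρ²=62; F_rep = 28·(1,2)/5² = (1.1200,2.2400)
o3: d²=320 > ρ²=62 → inactive
o4: d²=50 ≤ ρ²=62; F_rep = 28·(-1,-7)/50² = (-0.0112,-0.0784)
F = F_att + ΣF_rep = (-4.8912,-2.8384)
p' = p + 1/20·F = (10.7554,1.8581)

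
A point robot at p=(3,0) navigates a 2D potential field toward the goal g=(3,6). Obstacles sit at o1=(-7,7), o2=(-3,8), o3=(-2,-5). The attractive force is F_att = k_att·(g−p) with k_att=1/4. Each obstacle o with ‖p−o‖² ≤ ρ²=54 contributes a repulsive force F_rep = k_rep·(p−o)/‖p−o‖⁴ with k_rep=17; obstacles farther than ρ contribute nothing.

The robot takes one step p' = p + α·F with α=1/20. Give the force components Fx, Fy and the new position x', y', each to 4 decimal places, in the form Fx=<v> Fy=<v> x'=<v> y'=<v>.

Fx=0.0340 Fy=1.5340 x'=3.0017 y'=0.0767

F_att = 1/4·(g−p) = 1/4·(0,6) = (0.0000,1.5000)
o1: d²=149 > ρ²=54 → inactive
o2: d²=100 > ρ²=54 → inactive
o3: d²=50 ≤ ρ²=54; F_rep = 17·(5,5)/50² = (0.0340,0.0340)
F = F_att + ΣF_rep = (0.0340,1.5340)
p' = p + 1/20·F = (3.0017,0.0767)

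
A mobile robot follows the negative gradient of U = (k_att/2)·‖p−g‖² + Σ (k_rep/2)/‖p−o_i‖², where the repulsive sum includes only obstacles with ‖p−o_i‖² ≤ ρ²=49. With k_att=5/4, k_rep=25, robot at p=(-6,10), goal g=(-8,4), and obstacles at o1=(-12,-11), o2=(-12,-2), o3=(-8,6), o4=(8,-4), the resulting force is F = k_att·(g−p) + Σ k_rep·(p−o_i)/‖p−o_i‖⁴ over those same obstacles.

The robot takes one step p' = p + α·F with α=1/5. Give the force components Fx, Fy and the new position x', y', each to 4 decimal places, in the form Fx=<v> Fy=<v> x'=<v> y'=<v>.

F_att = 5/4·(g−p) = 5/4·(-2,-6) = (-2.5000,-7.5000)
o1: d²=477 > ρ²=49 → inactive
o2: d²=180 > ρ²=49 → inactive
o3: d²=20 ≤ ρ²=49; F_rep = 25·(2,4)/20² = (0.1250,0.2500)
o4: d²=392 > ρ²=49 → inactive
F = F_att + ΣF_rep = (-2.3750,-7.2500)
p' = p + 1/5·F = (-6.4750,8.5500)

Fx=-2.3750 Fy=-7.2500 x'=-6.4750 y'=8.5500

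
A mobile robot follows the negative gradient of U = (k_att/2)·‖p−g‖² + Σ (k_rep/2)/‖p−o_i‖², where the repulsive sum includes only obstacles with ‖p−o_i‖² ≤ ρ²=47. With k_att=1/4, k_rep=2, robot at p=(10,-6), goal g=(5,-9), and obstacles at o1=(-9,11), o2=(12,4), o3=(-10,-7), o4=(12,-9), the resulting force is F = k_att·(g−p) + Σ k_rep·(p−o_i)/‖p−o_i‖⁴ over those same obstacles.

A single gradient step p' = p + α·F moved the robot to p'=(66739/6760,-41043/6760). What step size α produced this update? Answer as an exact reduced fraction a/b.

α = 1/10

F_att = 1/4·(g−p) = 1/4·(-5,-3) = (-1.2500,-0.7500)
o1: d²=650 > ρ²=47 → inactive
o2: d²=104 > ρ²=47 → inactive
o3: d²=401 > ρ²=47 → inactive
o4: d²=13 ≤ ρ²=47; F_rep = 2·(-2,3)/13² = (-0.0237,0.0355)
F = F_att + ΣF_rep = (-1.2737,-0.7145)
Δp = p'−p = (-0.1274,-0.0714); α = Δx/Fx = (-861/6760) / (-861/676) = 1/10
check: Δy/Fy = (-483/6760) / (-483/676) = 1/10 ✓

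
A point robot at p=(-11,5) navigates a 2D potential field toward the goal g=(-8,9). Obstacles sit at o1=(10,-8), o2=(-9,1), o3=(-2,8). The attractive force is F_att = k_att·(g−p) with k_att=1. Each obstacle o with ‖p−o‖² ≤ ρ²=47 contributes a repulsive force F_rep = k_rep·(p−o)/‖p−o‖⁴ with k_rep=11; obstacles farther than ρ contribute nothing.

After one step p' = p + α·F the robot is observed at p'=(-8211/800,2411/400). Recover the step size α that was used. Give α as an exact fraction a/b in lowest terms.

α = 1/4

F_att = 1·(g−p) = 1·(3,4) = (3.0000,4.0000)
o1: d²=610 > ρ²=47 → inactive
o2: d²=20 ≤ ρ²=47; F_rep = 11·(-2,4)/20² = (-0.0550,0.1100)
o3: d²=90 > ρ²=47 → inactive
F = F_att + ΣF_rep = (2.9450,4.1100)
Δp = p'−p = (0.7362,1.0275); α = Δx/Fx = (589/800) / (589/200) = 1/4
check: Δy/Fy = (411/400) / (411/100) = 1/4 ✓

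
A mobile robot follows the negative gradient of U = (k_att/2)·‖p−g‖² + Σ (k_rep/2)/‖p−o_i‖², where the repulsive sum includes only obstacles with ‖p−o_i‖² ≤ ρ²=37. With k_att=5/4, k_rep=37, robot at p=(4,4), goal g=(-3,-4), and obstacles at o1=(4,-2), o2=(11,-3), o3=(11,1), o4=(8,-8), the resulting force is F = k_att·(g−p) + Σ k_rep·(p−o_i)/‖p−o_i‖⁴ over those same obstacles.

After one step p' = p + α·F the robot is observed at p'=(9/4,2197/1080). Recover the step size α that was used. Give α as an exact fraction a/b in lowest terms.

F_att = 5/4·(g−p) = 5/4·(-7,-8) = (-8.7500,-10.0000)
o1: d²=36 ≤ ρ²=37; F_rep = 37·(0,6)/36² = (0.0000,0.1713)
o2: d²=98 > ρ²=37 → inactive
o3: d²=58 > ρ²=37 → inactive
o4: d²=160 > ρ²=37 → inactive
F = F_att + ΣF_rep = (-8.7500,-9.8287)
Δp = p'−p = (-1.7500,-1.9657); α = Δx/Fx = (-7/4) / (-35/4) = 1/5
check: Δy/Fy = (-2123/1080) / (-2123/216) = 1/5 ✓

α = 1/5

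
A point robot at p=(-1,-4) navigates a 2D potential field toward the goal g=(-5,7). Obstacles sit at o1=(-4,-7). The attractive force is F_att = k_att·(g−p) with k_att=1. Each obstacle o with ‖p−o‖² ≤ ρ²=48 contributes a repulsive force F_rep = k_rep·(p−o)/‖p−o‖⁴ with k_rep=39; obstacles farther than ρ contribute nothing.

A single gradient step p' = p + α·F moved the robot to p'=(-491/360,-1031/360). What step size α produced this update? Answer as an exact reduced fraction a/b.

α = 1/10

F_att = 1·(g−p) = 1·(-4,11) = (-4.0000,11.0000)
o1: d²=18 ≤ ρ²=48; F_rep = 39·(3,3)/18² = (0.3611,0.3611)
F = F_att + ΣF_rep = (-3.6389,11.3611)
Δp = p'−p = (-0.3639,1.1361); α = Δx/Fx = (-131/360) / (-131/36) = 1/10
check: Δy/Fy = (409/360) / (409/36) = 1/10 ✓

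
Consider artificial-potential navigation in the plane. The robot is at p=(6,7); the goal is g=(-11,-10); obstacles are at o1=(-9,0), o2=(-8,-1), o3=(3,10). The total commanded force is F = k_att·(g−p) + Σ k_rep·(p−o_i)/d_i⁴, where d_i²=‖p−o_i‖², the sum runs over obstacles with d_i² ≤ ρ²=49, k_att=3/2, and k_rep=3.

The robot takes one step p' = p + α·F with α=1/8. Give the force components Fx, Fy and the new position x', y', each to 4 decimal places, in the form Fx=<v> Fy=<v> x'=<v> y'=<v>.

Fx=-25.4722 Fy=-25.5278 x'=2.8160 y'=3.8090

F_att = 3/2·(g−p) = 3/2·(-17,-17) = (-25.5000,-25.5000)
o1: d²=274 > ρ²=49 → inactive
o2: d²=260 > ρ²=49 → inactive
o3: d²=18 ≤ ρ²=49; F_rep = 3·(3,-3)/18² = (0.0278,-0.0278)
F = F_att + ΣF_rep = (-25.4722,-25.5278)
p' = p + 1/8·F = (2.8160,3.8090)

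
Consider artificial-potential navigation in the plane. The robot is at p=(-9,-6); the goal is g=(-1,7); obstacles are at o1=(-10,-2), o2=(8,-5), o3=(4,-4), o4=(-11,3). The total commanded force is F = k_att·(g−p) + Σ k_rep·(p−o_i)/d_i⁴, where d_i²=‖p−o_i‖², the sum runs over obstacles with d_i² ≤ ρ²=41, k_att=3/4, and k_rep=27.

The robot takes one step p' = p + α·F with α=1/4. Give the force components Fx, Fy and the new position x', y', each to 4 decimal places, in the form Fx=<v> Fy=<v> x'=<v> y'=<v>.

Fx=6.0934 Fy=9.3763 x'=-7.4766 y'=-3.6559

F_att = 3/4·(g−p) = 3/4·(8,13) = (6.0000,9.7500)
o1: d²=17 ≤ ρ²=41; F_rep = 27·(1,-4)/17² = (0.0934,-0.3737)
o2: d²=290 > ρ²=41 → inactive
o3: d²=173 > ρ²=41 → inactive
o4: d²=85 > ρ²=41 → inactive
F = F_att + ΣF_rep = (6.0934,9.3763)
p' = p + 1/4·F = (-7.4766,-3.6559)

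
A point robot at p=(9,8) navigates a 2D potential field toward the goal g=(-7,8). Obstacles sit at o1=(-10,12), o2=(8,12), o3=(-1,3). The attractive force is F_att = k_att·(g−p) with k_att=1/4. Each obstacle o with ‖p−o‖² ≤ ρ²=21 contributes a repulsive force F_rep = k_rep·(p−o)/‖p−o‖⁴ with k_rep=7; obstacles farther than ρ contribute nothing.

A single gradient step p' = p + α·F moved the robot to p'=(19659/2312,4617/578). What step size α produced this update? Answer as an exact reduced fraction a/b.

F_att = 1/4·(g−p) = 1/4·(-16,0) = (-4.0000,0.0000)
o1: d²=377 > ρ²=21 → inactive
o2: d²=17 ≤ ρ²=21; F_rep = 7·(1,-4)/17² = (0.0242,-0.0969)
o3: d²=125 > ρ²=21 → inactive
F = F_att + ΣF_rep = (-3.9758,-0.0969)
Δp = p'−p = (-0.4970,-0.0121); α = Δx/Fx = (-1149/2312) / (-1149/289) = 1/8
check: Δy/Fy = (-7/578) / (-28/289) = 1/8 ✓

α = 1/8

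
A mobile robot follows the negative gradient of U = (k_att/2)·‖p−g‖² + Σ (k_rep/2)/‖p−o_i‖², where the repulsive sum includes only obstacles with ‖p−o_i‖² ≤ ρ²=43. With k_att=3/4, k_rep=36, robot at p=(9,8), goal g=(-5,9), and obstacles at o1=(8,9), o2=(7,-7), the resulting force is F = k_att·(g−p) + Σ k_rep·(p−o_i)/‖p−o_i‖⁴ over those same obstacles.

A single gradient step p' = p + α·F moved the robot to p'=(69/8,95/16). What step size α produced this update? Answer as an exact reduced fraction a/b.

α = 1/4

F_att = 3/4·(g−p) = 3/4·(-14,1) = (-10.5000,0.7500)
o1: d²=2 ≤ ρ²=43; F_rep = 36·(1,-1)/2² = (9.0000,-9.0000)
o2: d²=229 > ρ²=43 → inactive
F = F_att + ΣF_rep = (-1.5000,-8.2500)
Δp = p'−p = (-0.3750,-2.0625); α = Δx/Fx = (-3/8) / (-3/2) = 1/4
check: Δy/Fy = (-33/16) / (-33/4) = 1/4 ✓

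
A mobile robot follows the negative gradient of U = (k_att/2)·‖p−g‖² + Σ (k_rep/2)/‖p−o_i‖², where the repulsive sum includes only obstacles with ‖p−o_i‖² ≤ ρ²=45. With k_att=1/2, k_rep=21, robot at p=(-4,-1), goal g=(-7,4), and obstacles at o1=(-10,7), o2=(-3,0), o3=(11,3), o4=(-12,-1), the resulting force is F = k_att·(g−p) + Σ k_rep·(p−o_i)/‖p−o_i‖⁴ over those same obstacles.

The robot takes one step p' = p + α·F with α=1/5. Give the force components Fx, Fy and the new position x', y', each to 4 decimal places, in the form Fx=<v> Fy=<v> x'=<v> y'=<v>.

Fx=-6.7500 Fy=-2.7500 x'=-5.3500 y'=-1.5500

F_att = 1/2·(g−p) = 1/2·(-3,5) = (-1.5000,2.5000)
o1: d²=100 > ρ²=45 → inactive
o2: d²=2 ≤ ρ²=45; F_rep = 21·(-1,-1)/2² = (-5.2500,-5.2500)
o3: d²=241 > ρ²=45 → inactive
o4: d²=64 > ρ²=45 → inactive
F = F_att + ΣF_rep = (-6.7500,-2.7500)
p' = p + 1/5·F = (-5.3500,-1.5500)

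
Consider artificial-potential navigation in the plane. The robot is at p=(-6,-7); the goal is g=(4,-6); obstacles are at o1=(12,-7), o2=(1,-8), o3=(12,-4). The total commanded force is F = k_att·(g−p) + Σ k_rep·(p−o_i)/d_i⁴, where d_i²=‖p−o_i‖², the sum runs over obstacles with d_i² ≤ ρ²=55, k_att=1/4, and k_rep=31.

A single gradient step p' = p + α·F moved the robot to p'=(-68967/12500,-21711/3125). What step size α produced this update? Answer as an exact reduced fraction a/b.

α = 1/5

F_att = 1/4·(g−p) = 1/4·(10,1) = (2.5000,0.2500)
o1: d²=324 > ρ²=55 → inactive
o2: d²=50 ≤ ρ²=55; F_rep = 31·(-7,1)/50² = (-0.0868,0.0124)
o3: d²=333 > ρ²=55 → inactive
F = F_att + ΣF_rep = (2.4132,0.2624)
Δp = p'−p = (0.4826,0.0525); α = Δx/Fx = (6033/12500) / (6033/2500) = 1/5
check: Δy/Fy = (164/3125) / (164/625) = 1/5 ✓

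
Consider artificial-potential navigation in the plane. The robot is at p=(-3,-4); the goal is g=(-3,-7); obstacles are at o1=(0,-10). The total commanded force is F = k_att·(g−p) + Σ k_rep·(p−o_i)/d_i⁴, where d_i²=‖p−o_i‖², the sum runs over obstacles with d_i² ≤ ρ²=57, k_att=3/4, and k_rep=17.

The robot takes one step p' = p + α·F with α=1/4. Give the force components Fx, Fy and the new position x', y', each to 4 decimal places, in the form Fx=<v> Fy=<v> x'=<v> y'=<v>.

F_att = 3/4·(g−p) = 3/4·(0,-3) = (0.0000,-2.2500)
o1: d²=45 ≤ ρ²=57; F_rep = 17·(-3,6)/45² = (-0.0252,0.0504)
F = F_att + ΣF_rep = (-0.0252,-2.1996)
p' = p + 1/4·F = (-3.0063,-4.5499)

Fx=-0.0252 Fy=-2.1996 x'=-3.0063 y'=-4.5499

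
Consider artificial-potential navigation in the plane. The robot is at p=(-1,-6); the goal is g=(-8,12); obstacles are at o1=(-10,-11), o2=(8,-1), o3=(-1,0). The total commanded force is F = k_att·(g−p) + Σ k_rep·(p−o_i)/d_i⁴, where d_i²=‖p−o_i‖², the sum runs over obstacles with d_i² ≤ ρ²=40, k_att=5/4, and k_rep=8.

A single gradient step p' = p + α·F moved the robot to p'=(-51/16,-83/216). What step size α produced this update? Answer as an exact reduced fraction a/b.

F_att = 5/4·(g−p) = 5/4·(-7,18) = (-8.7500,22.5000)
o1: d²=106 > ρ²=40 → inactive
o2: d²=106 > ρ²=40 → inactive
o3: d²=36 ≤ ρ²=40; F_rep = 8·(0,-6)/36² = (0.0000,-0.0370)
F = F_att + ΣF_rep = (-8.7500,22.4630)
Δp = p'−p = (-2.1875,5.6157); α = Δx/Fx = (-35/16) / (-35/4) = 1/4
check: Δy/Fy = (1213/216) / (1213/54) = 1/4 ✓

α = 1/4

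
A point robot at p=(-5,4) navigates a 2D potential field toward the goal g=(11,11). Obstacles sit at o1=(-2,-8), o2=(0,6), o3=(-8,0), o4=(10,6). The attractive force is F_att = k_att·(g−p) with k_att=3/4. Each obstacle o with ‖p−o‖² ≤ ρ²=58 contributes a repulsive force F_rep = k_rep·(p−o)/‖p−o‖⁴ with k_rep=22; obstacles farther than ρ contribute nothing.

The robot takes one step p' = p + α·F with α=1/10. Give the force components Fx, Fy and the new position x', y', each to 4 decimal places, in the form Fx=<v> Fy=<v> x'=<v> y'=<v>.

Fx=11.9748 Fy=5.3385 x'=-3.8025 y'=4.5338

F_att = 3/4·(g−p) = 3/4·(16,7) = (12.0000,5.2500)
o1: d²=153 > ρ²=58 → inactive
o2: d²=29 ≤ ρ²=58; F_rep = 22·(-5,-2)/29² = (-0.1308,-0.0523)
o3: d²=25 ≤ ρ²=58; F_rep = 22·(3,4)/25² = (0.1056,0.1408)
o4: d²=229 > ρ²=58 → inactive
F = F_att + ΣF_rep = (11.9748,5.3385)
p' = p + 1/10·F = (-3.8025,4.5338)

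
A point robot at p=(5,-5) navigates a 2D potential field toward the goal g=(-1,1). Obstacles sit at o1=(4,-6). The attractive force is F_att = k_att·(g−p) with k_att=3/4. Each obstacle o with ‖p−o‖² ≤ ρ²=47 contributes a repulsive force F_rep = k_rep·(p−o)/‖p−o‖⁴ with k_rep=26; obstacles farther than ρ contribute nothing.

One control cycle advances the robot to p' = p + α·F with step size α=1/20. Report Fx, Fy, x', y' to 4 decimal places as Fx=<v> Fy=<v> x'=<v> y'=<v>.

F_att = 3/4·(g−p) = 3/4·(-6,6) = (-4.5000,4.5000)
o1: d²=2 ≤ ρ²=47; F_rep = 26·(1,1)/2² = (6.5000,6.5000)
F = F_att + ΣF_rep = (2.0000,11.0000)
p' = p + 1/20·F = (5.1000,-4.4500)

Fx=2.0000 Fy=11.0000 x'=5.1000 y'=-4.4500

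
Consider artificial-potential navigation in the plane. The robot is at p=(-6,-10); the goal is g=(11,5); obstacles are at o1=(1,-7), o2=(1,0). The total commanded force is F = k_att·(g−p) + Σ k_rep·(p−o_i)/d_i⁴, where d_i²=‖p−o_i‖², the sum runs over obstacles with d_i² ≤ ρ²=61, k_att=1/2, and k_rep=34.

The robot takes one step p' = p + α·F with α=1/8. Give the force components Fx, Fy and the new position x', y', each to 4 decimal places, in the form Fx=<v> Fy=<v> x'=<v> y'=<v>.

Fx=8.4293 Fy=7.4697 x'=-4.9463 y'=-9.0663

F_att = 1/2·(g−p) = 1/2·(17,15) = (8.5000,7.5000)
o1: d²=58 ≤ ρ²=61; F_rep = 34·(-7,-3)/58² = (-0.0707,-0.0303)
o2: d²=149 > ρ²=61 → inactive
F = F_att + ΣF_rep = (8.4293,7.4697)
p' = p + 1/8·F = (-4.9463,-9.0663)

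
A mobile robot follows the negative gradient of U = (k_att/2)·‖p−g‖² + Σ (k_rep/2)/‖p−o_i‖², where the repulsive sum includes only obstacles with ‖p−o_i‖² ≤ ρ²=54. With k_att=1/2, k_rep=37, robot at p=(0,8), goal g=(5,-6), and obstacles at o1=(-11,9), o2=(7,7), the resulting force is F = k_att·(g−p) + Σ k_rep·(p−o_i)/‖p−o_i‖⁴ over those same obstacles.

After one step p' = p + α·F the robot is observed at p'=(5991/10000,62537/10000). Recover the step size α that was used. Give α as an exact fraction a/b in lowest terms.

F_att = 1/2·(g−p) = 1/2·(5,-14) = (2.5000,-7.0000)
o1: d²=122 > ρ²=54 → inactive
o2: d²=50 ≤ ρ²=54; F_rep = 37·(-7,1)/50² = (-0.1036,0.0148)
F = F_att + ΣF_rep = (2.3964,-6.9852)
Δp = p'−p = (0.5991,-1.7463); α = Δx/Fx = (5991/10000) / (5991/2500) = 1/4
check: Δy/Fy = (-17463/10000) / (-17463/2500) = 1/4 ✓

α = 1/4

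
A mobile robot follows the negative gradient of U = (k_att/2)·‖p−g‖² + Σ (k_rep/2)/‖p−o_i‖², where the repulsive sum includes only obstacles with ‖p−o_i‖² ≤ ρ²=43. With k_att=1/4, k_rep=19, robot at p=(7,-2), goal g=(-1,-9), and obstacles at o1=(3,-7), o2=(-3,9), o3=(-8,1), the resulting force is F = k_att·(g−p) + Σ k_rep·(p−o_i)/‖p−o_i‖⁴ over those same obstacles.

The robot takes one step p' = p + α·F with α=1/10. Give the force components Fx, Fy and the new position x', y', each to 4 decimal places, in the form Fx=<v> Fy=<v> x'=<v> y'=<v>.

Fx=-1.9548 Fy=-1.6935 x'=6.8045 y'=-2.1693

F_att = 1/4·(g−p) = 1/4·(-8,-7) = (-2.0000,-1.7500)
o1: d²=41 ≤ ρ²=43; F_rep = 19·(4,5)/41² = (0.0452,0.0565)
o2: d²=221 > ρ²=43 → inactive
o3: d²=234 > ρ²=43 → inactive
F = F_att + ΣF_rep = (-1.9548,-1.6935)
p' = p + 1/10·F = (6.8045,-2.1693)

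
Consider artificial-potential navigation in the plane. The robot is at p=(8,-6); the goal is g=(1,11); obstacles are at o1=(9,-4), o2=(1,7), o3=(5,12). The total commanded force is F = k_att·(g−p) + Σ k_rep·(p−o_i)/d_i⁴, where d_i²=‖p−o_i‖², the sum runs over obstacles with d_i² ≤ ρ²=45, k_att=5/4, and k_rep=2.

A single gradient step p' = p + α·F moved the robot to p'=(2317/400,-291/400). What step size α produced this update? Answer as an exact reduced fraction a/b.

F_att = 5/4·(g−p) = 5/4·(-7,17) = (-8.7500,21.2500)
o1: d²=5 ≤ ρ²=45; F_rep = 2·(-1,-2)/5² = (-0.0800,-0.1600)
o2: d²=218 > ρ²=45 → inactive
o3: d²=333 > ρ²=45 → inactive
F = F_att + ΣF_rep = (-8.8300,21.0900)
Δp = p'−p = (-2.2075,5.2725); α = Δx/Fx = (-883/400) / (-883/100) = 1/4
check: Δy/Fy = (2109/400) / (2109/100) = 1/4 ✓

α = 1/4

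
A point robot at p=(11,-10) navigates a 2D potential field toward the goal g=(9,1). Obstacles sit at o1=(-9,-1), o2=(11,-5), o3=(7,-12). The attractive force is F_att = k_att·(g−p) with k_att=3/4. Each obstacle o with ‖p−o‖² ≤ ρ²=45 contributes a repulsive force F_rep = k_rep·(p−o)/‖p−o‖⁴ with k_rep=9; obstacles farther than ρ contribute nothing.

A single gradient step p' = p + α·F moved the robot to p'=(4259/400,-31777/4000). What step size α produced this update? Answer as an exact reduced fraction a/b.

α = 1/4

F_att = 3/4·(g−p) = 3/4·(-2,11) = (-1.5000,8.2500)
o1: d²=481 > ρ²=45 → inactive
o2: d²=25 ≤ ρ²=45; F_rep = 9·(0,-5)/25² = (0.0000,-0.0720)
o3: d²=20 ≤ ρ²=45; F_rep = 9·(4,2)/20² = (0.0900,0.0450)
F = F_att + ΣF_rep = (-1.4100,8.2230)
Δp = p'−p = (-0.3525,2.0558); α = Δx/Fx = (-141/400) / (-141/100) = 1/4
check: Δy/Fy = (8223/4000) / (8223/1000) = 1/4 ✓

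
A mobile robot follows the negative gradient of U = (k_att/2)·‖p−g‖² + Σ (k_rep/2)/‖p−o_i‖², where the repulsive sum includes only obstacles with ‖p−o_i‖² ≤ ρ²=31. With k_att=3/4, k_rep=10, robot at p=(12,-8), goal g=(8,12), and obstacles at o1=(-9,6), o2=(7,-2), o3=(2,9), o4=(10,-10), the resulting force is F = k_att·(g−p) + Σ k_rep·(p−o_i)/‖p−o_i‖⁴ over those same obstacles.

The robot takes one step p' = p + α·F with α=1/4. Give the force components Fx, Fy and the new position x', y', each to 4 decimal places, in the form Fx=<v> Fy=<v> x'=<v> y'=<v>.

F_att = 3/4·(g−p) = 3/4·(-4,20) = (-3.0000,15.0000)
o1: d²=637 > ρ²=31 → inactive
o2: d²=61 > ρ²=31 → inactive
o3: d²=389 > ρ²=31 → inactive
o4: d²=8 ≤ ρ²=31; F_rep = 10·(2,2)/8² = (0.3125,0.3125)
F = F_att + ΣF_rep = (-2.6875,15.3125)
p' = p + 1/4·F = (11.3281,-4.1719)

Fx=-2.6875 Fy=15.3125 x'=11.3281 y'=-4.1719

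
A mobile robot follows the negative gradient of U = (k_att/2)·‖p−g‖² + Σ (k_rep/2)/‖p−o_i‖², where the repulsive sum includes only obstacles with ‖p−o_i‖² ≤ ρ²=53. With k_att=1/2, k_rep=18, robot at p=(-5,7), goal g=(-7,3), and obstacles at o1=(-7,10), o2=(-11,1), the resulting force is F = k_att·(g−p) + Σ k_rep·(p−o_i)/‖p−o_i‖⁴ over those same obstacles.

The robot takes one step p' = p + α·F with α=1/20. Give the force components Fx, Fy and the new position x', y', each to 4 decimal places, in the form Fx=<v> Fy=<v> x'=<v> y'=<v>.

Fx=-0.7870 Fy=-2.3195 x'=-5.0393 y'=6.8840

F_att = 1/2·(g−p) = 1/2·(-2,-4) = (-1.0000,-2.0000)
o1: d²=13 ≤ ρ²=53; F_rep = 18·(2,-3)/13² = (0.2130,-0.3195)
o2: d²=72 > ρ²=53 → inactive
F = F_att + ΣF_rep = (-0.7870,-2.3195)
p' = p + 1/20·F = (-5.0393,6.8840)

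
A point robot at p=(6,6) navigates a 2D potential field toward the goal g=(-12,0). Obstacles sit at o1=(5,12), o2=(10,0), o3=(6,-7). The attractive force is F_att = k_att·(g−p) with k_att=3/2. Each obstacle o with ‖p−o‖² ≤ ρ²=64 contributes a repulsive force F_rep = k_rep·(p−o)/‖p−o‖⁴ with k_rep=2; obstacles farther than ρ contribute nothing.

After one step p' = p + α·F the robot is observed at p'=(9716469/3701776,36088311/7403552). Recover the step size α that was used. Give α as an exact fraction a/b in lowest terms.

α = 1/8

F_att = 3/2·(g−p) = 3/2·(-18,-6) = (-27.0000,-9.0000)
o1: d²=37 ≤ ρ²=64; F_rep = 2·(1,-6)/37² = (0.0015,-0.0088)
o2: d²=52 ≤ ρ²=64; F_rep = 2·(-4,6)/52² = (-0.0030,0.0044)
o3: d²=169 > ρ²=64 → inactive
F = F_att + ΣF_rep = (-27.0015,-9.0043)
Δp = p'−p = (-3.3752,-1.1255); α = Δx/Fx = (-12494187/3701776) / (-12494187/462722) = 1/8
check: Δy/Fy = (-8333001/7403552) / (-8333001/925444) = 1/8 ✓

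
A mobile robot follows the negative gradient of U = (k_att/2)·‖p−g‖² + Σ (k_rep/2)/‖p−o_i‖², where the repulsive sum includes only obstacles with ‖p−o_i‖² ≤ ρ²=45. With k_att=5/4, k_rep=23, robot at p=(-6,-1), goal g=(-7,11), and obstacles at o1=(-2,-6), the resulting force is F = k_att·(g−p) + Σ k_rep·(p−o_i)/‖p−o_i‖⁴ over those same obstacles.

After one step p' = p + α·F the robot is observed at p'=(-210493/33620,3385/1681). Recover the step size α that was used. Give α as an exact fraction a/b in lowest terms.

α = 1/5

F_att = 5/4·(g−p) = 5/4·(-1,12) = (-1.2500,15.0000)
o1: d²=41 ≤ ρ²=45; F_rep = 23·(-4,5)/41² = (-0.0547,0.0684)
F = F_att + ΣF_rep = (-1.3047,15.0684)
Δp = p'−p = (-0.2609,3.0137); α = Δx/Fx = (-8773/33620) / (-8773/6724) = 1/5
check: Δy/Fy = (5066/1681) / (25330/1681) = 1/5 ✓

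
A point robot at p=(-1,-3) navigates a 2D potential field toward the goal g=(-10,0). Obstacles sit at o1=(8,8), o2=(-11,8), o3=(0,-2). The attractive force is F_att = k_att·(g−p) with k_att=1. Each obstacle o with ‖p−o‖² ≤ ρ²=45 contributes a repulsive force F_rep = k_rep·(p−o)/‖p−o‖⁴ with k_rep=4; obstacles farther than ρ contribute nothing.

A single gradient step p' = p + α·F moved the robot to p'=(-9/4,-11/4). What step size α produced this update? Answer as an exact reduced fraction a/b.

F_att = 1·(g−p) = 1·(-9,3) = (-9.0000,3.0000)
o1: d²=202 > ρ²=45 → inactive
o2: d²=221 > ρ²=45 → inactive
o3: d²=2 ≤ ρ²=45; F_rep = 4·(-1,-1)/2² = (-1.0000,-1.0000)
F = F_att + ΣF_rep = (-10.0000,2.0000)
Δp = p'−p = (-1.2500,0.2500); α = Δx/Fx = (-5/4) / (-10) = 1/8
check: Δy/Fy = (1/4) / (2) = 1/8 ✓

α = 1/8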